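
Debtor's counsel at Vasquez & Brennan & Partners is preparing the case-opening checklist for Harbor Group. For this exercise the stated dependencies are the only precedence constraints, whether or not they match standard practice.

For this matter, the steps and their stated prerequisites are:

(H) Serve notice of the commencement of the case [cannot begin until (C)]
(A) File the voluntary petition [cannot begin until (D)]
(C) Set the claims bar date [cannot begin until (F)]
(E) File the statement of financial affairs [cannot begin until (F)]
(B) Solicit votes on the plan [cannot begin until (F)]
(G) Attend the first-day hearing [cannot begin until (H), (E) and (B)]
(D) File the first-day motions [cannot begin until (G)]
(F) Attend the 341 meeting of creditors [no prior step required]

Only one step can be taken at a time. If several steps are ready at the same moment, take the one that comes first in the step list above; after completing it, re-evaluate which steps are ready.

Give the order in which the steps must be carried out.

(F) has no prerequisites → (F) first.
(C), (E) and (B) are all available; (C) is listed earlier → (C).
Now (H), (E) and (B) have their prerequisites met. (H) is listed earlier, so (H) next.
Ready: (E) and (B). (E) is listed earlier → (E).
That leaves (B) as the only ready step → (B).
That leaves (G) as the only ready step → (G).
Next only (D) has its prerequisites met → (D).
Next only (A) has its prerequisites met → (A).

(F), (C), (H), (E), (B), (G), (D), (A)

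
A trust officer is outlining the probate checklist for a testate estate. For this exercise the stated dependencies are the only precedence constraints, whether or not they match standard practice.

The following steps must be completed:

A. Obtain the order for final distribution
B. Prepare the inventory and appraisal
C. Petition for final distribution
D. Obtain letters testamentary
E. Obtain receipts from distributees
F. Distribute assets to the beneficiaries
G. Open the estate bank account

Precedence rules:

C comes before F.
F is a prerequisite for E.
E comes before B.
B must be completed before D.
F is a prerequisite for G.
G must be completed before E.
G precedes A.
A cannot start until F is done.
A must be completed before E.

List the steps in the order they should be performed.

C, F, G, A, E, B, D

C has no prerequisites → C first.
F needed C, now all done → F.
G needed F, now all done → G.
A is the only step now ready → A.
Next only E has its prerequisites met → E.
B is the only step now ready → B.
D is the only step now ready → D.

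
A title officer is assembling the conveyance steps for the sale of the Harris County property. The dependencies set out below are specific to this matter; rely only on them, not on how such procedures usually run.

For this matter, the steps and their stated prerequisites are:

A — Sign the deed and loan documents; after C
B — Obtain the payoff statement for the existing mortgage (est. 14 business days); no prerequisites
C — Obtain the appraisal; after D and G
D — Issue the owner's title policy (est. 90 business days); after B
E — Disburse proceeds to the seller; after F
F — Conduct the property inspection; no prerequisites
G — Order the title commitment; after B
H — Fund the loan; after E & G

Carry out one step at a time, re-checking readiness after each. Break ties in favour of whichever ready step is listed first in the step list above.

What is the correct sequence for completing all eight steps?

Nothing is required for B and F. B is listed earlier → B first.
Now D, F and G have their prerequisites met. D is listed earlier, so D next.
F and G are both available; F is listed earlier → F.
E and G are both available; E is listed earlier → E.
Next only G has its prerequisites met → G.
Now C and H have their prerequisites met. C is listed earlier, so C next.
A now also ready, so the ready set is {A, H}; A is listed earlier → A.
H needed E and G, now all done → H.

B → D → F → E → G → C → A → H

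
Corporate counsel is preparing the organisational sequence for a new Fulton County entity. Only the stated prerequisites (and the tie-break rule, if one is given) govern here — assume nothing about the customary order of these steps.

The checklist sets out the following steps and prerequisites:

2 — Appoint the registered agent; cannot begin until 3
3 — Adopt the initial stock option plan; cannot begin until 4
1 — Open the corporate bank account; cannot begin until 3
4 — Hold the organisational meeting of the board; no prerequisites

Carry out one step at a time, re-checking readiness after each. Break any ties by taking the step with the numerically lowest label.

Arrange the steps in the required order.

4, 3, 1, 2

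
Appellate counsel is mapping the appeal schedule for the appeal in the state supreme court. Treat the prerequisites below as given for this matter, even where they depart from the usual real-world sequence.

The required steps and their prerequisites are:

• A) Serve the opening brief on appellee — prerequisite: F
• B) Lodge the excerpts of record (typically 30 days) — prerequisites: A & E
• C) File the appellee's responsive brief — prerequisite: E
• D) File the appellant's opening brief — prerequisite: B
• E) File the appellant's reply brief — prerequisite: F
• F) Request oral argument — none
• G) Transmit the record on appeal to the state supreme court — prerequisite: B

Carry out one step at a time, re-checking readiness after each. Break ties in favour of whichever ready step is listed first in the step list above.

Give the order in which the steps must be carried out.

Only F has no prerequisites, so it is first.
Now A and E have their prerequisites met. A is listed earlier, so A next.
E needed F, now all done → E.
B and C are both available; B is listed earlier → B.
C, D and G are all available; C is listed earlier → C.
D and G are both available; D is listed earlier → D.
Next only G has its prerequisites met → G.

F A E B C D G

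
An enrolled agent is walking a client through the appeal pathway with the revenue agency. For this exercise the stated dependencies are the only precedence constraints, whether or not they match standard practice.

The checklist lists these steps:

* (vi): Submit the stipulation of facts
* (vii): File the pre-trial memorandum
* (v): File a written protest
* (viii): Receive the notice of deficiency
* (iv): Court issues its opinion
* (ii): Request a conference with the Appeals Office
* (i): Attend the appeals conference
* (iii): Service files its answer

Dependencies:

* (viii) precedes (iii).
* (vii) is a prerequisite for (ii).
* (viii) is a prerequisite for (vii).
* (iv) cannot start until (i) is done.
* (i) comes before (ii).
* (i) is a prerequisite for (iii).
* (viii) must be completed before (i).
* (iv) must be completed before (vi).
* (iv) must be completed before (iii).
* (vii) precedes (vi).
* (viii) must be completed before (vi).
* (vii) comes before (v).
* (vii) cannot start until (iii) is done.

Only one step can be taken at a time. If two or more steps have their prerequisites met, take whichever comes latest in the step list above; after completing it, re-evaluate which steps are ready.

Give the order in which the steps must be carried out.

(viii), (i), (iv), (iii), (vii), (ii), (v), (vi)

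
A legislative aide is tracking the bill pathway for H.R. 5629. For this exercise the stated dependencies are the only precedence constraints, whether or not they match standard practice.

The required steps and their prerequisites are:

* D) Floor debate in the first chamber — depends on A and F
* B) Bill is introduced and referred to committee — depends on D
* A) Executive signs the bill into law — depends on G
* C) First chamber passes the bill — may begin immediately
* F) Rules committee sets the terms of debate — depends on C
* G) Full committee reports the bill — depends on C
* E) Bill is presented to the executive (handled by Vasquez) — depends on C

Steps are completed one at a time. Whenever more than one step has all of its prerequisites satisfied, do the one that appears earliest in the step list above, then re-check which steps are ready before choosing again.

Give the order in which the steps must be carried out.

C, F, G, A, D, B, E

C has no prerequisites → C first.
F, G and E are all available; F is listed earlier → F.
Ready: G and E. G is listed earlier → G.
Now A and E have their prerequisites met. A is listed earlier, so A next.
D now also ready, so the ready set is {D, E}; D is listed earlier → D.
B and E are both available; B is listed earlier → B.
E needed C, now all done → E.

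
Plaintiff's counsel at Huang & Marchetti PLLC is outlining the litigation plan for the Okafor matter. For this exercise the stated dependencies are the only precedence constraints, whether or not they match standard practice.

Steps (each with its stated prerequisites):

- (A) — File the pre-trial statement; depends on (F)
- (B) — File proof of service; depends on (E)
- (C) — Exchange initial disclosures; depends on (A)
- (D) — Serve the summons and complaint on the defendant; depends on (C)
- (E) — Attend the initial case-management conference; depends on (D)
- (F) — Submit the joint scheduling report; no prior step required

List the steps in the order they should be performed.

(F), (A), (C), (D), (E), (B)

(F) has no prerequisites → (F) first.
That leaves (A) as the only ready step → (A).
That leaves (C) as the only ready step → (C).
Next only (D) has its prerequisites met → (D).
(E) needed (D), now all done → (E).
(B) needed (E), now all done → (B).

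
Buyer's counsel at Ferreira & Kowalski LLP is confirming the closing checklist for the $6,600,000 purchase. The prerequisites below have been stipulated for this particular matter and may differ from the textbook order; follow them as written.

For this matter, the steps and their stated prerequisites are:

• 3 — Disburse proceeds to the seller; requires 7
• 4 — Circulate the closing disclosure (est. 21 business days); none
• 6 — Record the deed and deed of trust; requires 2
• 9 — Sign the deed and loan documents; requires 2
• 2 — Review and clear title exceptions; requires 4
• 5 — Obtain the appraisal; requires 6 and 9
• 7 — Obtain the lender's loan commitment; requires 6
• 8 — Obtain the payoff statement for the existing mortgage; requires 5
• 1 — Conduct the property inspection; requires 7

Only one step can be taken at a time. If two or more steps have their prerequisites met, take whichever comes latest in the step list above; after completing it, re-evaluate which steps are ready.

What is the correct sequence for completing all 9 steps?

4 → 2 → 9 → 6 → 7 → 1 → 5 → 8 → 3

4 has no prerequisites → 4 first.
2 is the only step now ready → 2.
Ready: 9 and 6. 9 is listed later → 9.
Next only 6 has its prerequisites met → 6.
Ready: 7 and 5. 7 is listed later → 7.
1, 5 and 3 are all available; 1 is listed later → 1.
Ready: 5 and 3. 5 is listed later → 5.
8 now also ready, so the ready set is {8, 3}; 8 is listed later → 8.
3 is the only step now ready → 3.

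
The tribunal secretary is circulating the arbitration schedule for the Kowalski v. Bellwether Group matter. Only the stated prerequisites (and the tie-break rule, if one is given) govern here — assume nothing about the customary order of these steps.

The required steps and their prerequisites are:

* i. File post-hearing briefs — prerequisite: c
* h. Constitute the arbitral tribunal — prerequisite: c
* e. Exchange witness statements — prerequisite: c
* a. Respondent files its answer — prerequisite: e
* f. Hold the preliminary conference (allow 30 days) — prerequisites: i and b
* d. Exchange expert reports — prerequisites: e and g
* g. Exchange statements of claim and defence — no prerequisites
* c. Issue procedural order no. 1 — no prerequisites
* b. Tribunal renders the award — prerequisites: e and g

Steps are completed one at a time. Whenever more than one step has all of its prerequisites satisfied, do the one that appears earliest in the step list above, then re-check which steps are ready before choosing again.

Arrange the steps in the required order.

g and c have no prerequisites; g is listed earlier, so g is first.
c is the only step now ready → c.
Now i, h and e have their prerequisites met. i is listed earlier, so i next.
Now h and e have their prerequisites met. h is listed earlier, so h next.
Next only e has its prerequisites met → e.
Now a, d and b have their prerequisites met. a is listed earlier, so a next.
Ready: d and b. d is listed earlier → d.
b needed e and g, now all done → b.
That leaves f as the only ready step → f.

g, c, i, h, e, a, d, b, f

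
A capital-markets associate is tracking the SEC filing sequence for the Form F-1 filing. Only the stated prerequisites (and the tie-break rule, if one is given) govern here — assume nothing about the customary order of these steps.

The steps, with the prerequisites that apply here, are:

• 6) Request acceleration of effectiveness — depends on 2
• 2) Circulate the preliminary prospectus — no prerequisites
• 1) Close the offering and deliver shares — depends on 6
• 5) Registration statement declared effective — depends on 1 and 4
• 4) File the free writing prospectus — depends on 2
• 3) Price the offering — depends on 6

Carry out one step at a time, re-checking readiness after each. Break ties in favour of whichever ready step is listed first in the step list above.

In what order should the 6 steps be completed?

2 6 1 4 5 3

2 has no prerequisites → 2 first.
6 and 4 are both available; 6 is listed earlier → 6.
1 and 3 now also ready, so the ready set is {1, 4, 3}; 1 is listed earlier → 1.
Now 4 and 3 have their prerequisites met. 4 is listed earlier, so 4 next.
Ready: 5 and 3. 5 is listed earlier → 5.
3 needed 6, now all done → 3.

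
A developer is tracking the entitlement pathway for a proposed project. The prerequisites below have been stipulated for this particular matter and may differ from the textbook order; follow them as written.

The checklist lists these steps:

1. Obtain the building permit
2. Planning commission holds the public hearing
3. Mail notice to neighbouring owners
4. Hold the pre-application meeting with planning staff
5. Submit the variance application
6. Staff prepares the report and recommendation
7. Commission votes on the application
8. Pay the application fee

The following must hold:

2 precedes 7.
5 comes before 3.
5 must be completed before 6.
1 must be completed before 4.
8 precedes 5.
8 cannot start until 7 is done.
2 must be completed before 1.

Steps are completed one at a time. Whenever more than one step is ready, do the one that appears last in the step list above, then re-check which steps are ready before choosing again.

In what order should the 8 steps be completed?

2 is the only step with nothing outstanding, so it goes first.
Now 7 and 1 have their prerequisites met. 7 is listed later, so 7 next.
8 now also ready, so the ready set is {8, 1}; 8 is listed later → 8.
5 now also ready, so the ready set is {5, 1}; 5 is listed later → 5.
6, 3 and 1 are all available; 6 is listed later → 6.
3 and 1 are both available; 3 is listed later → 3.
Next only 1 has its prerequisites met → 1.
That leaves 4 as the only ready step → 4.

2 → 7 → 8 → 5 → 6 → 3 → 1 → 4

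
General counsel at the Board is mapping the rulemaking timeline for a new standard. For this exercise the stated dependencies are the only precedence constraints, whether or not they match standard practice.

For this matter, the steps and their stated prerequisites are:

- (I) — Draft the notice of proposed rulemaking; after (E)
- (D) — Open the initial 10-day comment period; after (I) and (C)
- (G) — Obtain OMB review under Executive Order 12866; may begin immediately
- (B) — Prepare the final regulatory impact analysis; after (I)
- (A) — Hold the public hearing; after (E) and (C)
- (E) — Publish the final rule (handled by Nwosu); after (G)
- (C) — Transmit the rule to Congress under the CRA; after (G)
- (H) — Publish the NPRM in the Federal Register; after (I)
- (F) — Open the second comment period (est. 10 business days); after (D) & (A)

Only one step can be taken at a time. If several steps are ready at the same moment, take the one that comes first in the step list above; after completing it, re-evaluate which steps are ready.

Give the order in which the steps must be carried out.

(G) is the only step with nothing outstanding, so it goes first.
Now (E) and (C) have their prerequisites met. (E) is listed earlier, so (E) next.
Ready: (I) and (C). (I) is listed earlier → (I).
(B), (C) and (H) are all available; (B) is listed earlier → (B).
Ready: (C) and (H). (C) is listed earlier → (C).
(D), (A) and (H) are all available; (D) is listed earlier → (D).
Ready: (A) and (H). (A) is listed earlier → (A).
Now (H) and (F) have their prerequisites met. (H) is listed earlier, so (H) next.
That leaves (F) as the only ready step → (F).

(G), (E), (I), (B), (C), (D), (A), (H), (F)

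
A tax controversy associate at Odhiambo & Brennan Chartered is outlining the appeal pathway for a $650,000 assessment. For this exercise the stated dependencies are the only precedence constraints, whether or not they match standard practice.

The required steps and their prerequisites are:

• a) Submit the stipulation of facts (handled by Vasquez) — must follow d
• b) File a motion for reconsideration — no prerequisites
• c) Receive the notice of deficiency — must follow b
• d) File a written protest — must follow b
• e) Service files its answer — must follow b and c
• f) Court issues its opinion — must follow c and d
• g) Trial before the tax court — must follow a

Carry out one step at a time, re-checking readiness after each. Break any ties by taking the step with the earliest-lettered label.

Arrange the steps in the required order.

b is the only step with nothing outstanding, so it goes first.
Now c and d have their prerequisites met. c has the earlier label, so c next.
e now also ready, so the ready set is {d, e}; d has the earlier label → d.
a, e and f are all available; a has the earlier label → a.
g now also ready, so the ready set is {e, f, g}; e has the earlier label → e.
f and g are both available; f has the earlier label → f.
Next only g has its prerequisites met → g.

b, c, d, a, e, f, g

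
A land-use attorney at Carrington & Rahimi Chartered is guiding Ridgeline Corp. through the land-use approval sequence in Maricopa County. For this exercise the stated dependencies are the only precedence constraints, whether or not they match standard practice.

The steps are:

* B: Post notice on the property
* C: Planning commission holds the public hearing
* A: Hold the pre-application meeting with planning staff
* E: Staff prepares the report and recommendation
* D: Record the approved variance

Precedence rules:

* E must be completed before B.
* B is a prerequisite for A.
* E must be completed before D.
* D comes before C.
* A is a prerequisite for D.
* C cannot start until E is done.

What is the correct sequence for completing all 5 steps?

Only E has no prerequisites, so it is first.
B needed E, now all done → B.
That leaves A as the only ready step → A.
D is the only step now ready → D.
C needed E and D, now all done → C.

E, B, A, D, C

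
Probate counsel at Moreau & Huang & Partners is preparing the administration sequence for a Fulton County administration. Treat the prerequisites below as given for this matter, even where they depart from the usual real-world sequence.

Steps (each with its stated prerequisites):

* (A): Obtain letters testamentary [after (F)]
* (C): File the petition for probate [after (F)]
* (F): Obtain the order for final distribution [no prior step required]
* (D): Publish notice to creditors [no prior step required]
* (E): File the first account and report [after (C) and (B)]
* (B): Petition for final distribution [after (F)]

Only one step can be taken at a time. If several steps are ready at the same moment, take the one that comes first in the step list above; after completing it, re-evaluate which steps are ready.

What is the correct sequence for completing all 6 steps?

(F) and (D) have no prerequisites; (F) is listed earlier, so (F) is first.
(A), (C) and (B) now also ready, so the ready set is {(A), (C), (D), (B)}; (A) is listed earlier → (A).
(C), (D) and (B) are all available; (C) is listed earlier → (C).
(D) and (B) are both available; (D) is listed earlier → (D).
Next only (B) has its prerequisites met → (B).
(E) needed (C) and (B), now all done → (E).

(F), (A), (C), (D), (B), (E)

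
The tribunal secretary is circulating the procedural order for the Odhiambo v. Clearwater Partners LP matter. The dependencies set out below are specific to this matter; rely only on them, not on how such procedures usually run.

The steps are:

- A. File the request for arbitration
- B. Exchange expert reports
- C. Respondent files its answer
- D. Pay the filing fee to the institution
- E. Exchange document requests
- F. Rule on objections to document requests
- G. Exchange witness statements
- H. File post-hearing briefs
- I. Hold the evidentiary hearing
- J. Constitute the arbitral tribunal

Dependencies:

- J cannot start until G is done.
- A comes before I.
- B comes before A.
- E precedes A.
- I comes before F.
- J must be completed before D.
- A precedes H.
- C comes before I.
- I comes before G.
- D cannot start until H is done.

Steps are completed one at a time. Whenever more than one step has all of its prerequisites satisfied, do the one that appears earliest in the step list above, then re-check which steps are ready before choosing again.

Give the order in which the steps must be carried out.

B, C and E have no prerequisites; B is listed earlier, so B is first.
Now C and E have their prerequisites met. C is listed earlier, so C next.
E is the only step now ready → E.
A is the only step now ready → A.
Now H and I have their prerequisites met. H is listed earlier, so H next.
I needed A and C, now all done → I.
Ready: F and G. F is listed earlier → F.
Next only G has its prerequisites met → G.
J is the only step now ready → J.
D needed H and J, now all done → D.

B, C, E, A, H, I, F, G, J, D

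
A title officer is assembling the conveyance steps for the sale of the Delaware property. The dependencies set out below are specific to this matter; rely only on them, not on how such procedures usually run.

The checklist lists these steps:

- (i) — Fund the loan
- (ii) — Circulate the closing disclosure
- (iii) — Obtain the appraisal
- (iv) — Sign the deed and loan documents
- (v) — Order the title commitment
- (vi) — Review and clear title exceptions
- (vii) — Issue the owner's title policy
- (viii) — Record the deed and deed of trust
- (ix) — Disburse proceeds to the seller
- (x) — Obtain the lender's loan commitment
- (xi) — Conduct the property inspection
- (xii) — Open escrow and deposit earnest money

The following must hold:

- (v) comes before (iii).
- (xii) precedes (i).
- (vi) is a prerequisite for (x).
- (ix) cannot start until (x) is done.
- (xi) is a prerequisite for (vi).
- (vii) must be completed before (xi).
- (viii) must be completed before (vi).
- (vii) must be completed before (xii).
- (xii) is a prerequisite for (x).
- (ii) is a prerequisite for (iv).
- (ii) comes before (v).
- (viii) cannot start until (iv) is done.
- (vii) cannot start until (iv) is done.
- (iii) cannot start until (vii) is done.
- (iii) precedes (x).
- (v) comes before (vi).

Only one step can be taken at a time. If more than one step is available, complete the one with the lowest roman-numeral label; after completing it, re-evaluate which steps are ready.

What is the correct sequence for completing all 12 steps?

(ii) has no prerequisites → (ii) first.
Now (iv) and (v) have their prerequisites met. (iv) has the earlier label, so (iv) next.
(vii) and (viii) now also ready, so the ready set is {(v), (vii), (viii)}; (v) has the earlier label → (v).
(vii) and (viii) are both available; (vii) has the earlier label → (vii).
(iii), (xi) and (xii) now also ready, so the ready set is {(iii), (viii), (xi), (xii)}; (iii) has the earlier label → (iii).
(viii), (xi) and (xii) are all available; (viii) has the earlier label → (viii).
Now (xi) and (xii) have their prerequisites met. (xi) has the earlier label, so (xi) next.
Ready: (vi) and (xii). (vi) has the earlier label → (vi).
(xii) needed (vii), now all done → (xii).
Now (i) and (x) have their prerequisites met. (i) has the earlier label, so (i) next.
That leaves (x) as the only ready step → (x).
(ix) is the only step now ready → (ix).

(ii), (iv), (v), (vii), (iii), (viii), (xi), (vi), (xii), (i), (x), (ix)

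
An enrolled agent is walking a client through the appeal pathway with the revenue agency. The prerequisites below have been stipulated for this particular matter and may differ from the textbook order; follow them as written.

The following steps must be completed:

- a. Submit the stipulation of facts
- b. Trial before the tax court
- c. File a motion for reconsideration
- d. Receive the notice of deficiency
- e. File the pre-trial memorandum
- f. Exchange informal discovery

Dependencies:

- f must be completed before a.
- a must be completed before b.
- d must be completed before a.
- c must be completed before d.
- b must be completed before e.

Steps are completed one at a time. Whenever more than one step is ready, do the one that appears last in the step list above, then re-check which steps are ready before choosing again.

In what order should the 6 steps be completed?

f, c, d, a, b, e

f and c have no prerequisites; f is listed later, so f is first.
c is the only step now ready → c.
d is the only step now ready → d.
Next only a has its prerequisites met → a.
b needed a, now all done → b.
e is the only step now ready → e.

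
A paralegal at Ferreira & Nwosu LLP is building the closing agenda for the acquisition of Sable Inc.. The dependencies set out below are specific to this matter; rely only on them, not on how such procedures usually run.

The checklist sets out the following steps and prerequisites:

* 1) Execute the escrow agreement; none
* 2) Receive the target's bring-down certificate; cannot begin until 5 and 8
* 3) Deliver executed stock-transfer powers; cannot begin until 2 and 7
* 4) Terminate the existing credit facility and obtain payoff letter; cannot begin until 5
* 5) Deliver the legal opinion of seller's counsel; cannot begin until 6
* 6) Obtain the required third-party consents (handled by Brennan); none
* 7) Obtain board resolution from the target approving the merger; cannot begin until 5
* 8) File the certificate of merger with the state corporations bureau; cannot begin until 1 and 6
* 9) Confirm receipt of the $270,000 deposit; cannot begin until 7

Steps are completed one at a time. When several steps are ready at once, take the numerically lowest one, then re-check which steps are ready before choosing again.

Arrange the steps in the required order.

1 6 5 4 7 8 2 3 9

1 and 6 have no prerequisites; 1 has the earlier label, so 1 is first.
Next only 6 has its prerequisites met → 6.
5 and 8 are both available; 5 has the earlier label → 5.
Ready: 4, 7 and 8. 4 has the earlier label → 4.
7 and 8 are both available; 7 has the earlier label → 7.
9 now also ready, so the ready set is {8, 9}; 8 has the earlier label → 8.
Now 2 and 9 have their prerequisites met. 2 has the earlier label, so 2 next.
3 and 9 are both available; 3 has the earlier label → 3.
Next only 9 has its prerequisites met → 9.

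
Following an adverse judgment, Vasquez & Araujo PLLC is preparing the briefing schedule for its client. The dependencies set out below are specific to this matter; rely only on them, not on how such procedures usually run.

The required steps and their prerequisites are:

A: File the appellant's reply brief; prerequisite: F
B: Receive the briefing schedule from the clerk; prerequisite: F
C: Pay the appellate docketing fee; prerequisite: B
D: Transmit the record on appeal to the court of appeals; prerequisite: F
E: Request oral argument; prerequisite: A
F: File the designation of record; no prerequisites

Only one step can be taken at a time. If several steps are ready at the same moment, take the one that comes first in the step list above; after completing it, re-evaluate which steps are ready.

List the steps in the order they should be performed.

F A B C D E

F has no prerequisites → F first.
Now A, B and D have their prerequisites met. A is listed earlier, so A next.
Ready: B, D and E. B is listed earlier → B.
C now also ready, so the ready set is {C, D, E}; C is listed earlier → C.
Now D and E have their prerequisites met. D is listed earlier, so D next.
That leaves E as the only ready step → E.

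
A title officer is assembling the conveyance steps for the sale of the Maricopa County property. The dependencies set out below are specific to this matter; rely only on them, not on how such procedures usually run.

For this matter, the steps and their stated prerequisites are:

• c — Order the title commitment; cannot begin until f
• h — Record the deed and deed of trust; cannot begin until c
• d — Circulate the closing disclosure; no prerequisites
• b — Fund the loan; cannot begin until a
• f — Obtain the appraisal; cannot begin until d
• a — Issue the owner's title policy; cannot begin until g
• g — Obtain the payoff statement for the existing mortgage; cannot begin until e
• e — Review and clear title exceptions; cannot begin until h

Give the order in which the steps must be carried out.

d f c h e g a b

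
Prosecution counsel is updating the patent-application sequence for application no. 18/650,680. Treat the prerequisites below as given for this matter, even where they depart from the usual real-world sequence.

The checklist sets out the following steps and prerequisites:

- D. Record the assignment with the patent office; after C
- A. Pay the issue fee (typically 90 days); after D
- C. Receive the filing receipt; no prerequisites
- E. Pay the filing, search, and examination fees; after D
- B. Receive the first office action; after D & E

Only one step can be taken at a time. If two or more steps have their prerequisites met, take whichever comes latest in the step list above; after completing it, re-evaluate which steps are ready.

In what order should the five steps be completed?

C is the only step with nothing outstanding, so it goes first.
That leaves D as the only ready step → D.
E and A are both available; E is listed later → E.
B now also ready, so the ready set is {B, A}; B is listed later → B.
A needed D, now all done → A.

C, D, E, B, A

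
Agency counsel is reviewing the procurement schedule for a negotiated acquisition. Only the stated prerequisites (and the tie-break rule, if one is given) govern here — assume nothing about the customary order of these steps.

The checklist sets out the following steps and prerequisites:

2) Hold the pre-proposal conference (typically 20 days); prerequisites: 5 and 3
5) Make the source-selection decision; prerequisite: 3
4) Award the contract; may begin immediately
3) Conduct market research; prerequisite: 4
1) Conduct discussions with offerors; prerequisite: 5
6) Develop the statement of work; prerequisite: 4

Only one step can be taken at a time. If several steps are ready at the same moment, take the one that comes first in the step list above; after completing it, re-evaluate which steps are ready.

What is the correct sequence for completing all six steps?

4, 3, 5, 2, 1, 6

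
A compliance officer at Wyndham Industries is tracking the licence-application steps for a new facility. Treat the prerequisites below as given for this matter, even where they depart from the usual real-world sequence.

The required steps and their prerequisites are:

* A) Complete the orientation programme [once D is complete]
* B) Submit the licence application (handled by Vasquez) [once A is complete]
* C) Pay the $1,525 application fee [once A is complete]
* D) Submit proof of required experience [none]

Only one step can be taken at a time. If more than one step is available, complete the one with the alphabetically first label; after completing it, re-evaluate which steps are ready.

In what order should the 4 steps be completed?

D is the only step with nothing outstanding, so it goes first.
Next only A has its prerequisites met → A.
Ready: B and C. B has the earlier label → B.
C needed A, now all done → C.

D → A → B → C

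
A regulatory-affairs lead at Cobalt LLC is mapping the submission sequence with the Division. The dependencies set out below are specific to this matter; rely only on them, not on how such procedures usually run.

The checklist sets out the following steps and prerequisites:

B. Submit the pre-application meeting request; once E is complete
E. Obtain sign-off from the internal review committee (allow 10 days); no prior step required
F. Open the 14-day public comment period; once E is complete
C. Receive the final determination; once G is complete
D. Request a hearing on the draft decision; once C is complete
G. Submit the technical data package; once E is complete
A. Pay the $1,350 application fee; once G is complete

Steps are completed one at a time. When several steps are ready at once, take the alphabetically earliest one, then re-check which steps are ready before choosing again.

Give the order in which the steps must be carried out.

E → B → F → G → A → C → D

E is the only step with nothing outstanding, so it goes first.
Ready: B, F and G. B has the earlier label → B.
Now F and G have their prerequisites met. F has the earlier label, so F next.
G needed E, now all done → G.
A and C are both available; A has the earlier label → A.
C is the only step now ready → C.
D is the only step now ready → D.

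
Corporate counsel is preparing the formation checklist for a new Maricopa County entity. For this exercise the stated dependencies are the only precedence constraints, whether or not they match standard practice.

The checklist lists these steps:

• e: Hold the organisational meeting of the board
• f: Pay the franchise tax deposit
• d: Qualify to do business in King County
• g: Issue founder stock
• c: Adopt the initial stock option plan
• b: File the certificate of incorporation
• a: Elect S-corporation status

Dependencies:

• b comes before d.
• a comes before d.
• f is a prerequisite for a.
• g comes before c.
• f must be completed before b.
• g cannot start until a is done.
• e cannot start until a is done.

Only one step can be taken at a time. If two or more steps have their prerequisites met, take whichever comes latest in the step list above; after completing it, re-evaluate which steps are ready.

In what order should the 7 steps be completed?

f is the only step with nothing outstanding, so it goes first.
Ready: a and b. a is listed later → a.
b, g and e are all available; b is listed later → b.
d now also ready, so the ready set is {g, d, e}; g is listed later → g.
Ready: c, d and e. c is listed later → c.
Ready: d and e. d is listed later → d.
e is the only step now ready → e.

f a b g c d e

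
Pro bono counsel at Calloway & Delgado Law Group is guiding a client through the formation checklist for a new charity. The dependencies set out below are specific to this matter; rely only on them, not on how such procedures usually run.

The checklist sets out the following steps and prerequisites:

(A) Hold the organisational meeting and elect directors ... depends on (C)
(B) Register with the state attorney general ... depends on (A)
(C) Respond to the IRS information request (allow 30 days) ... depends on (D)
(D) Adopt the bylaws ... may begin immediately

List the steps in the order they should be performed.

(D), (C), (A), (B)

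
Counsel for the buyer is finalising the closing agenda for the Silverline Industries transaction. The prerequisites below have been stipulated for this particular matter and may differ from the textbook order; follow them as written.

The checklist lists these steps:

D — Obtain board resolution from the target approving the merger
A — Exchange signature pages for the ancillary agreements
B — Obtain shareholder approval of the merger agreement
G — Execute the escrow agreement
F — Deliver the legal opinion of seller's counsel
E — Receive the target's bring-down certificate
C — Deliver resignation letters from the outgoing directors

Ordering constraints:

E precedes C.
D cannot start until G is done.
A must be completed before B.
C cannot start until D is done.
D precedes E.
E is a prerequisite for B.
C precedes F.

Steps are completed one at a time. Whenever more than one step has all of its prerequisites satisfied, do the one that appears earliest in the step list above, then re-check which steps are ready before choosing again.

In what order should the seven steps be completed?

A and G have no prerequisites; A is listed earlier, so A is first.
Next only G has its prerequisites met → G.
D is the only step now ready → D.
E needed D, now all done → E.
Ready: B and C. B is listed earlier → B.
C needed D and E, now all done → C.
Next only F has its prerequisites met → F.

A → G → D → E → B → C → F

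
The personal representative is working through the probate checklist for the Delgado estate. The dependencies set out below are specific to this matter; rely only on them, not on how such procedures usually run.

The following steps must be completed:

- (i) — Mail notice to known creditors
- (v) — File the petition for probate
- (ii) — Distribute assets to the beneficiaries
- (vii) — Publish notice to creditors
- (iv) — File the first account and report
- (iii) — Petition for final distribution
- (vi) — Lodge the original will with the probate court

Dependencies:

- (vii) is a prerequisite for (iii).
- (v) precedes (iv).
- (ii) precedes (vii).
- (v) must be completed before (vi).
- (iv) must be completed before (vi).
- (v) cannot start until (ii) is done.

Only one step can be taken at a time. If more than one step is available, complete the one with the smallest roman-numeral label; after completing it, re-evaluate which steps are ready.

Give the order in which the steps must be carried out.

(i) and (ii) have no prerequisites; (i) has the earlier label, so (i) is first.
Next only (ii) has its prerequisites met → (ii).
(v) and (vii) are both available; (v) has the earlier label → (v).
Now (iv) and (vii) have their prerequisites met. (iv) has the earlier label, so (iv) next.
Ready: (vi) and (vii). (vi) has the earlier label → (vi).
(vii) is the only step now ready → (vii).
(iii) is the only step now ready → (iii).

(i) → (ii) → (v) → (iv) → (vi) → (vii) → (iii)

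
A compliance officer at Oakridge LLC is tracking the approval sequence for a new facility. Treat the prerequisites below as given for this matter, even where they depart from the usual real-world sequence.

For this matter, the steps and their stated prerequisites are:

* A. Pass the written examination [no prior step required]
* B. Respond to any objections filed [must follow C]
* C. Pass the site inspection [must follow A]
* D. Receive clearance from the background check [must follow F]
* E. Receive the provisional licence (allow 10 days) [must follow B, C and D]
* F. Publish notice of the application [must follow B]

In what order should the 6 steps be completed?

A → C → B → F → D → E

Only A has no prerequisites, so it is first.
That leaves C as the only ready step → C.
B needed C, now all done → B.
Next only F has its prerequisites met → F.
Next only D has its prerequisites met → D.
E is the only step now ready → E.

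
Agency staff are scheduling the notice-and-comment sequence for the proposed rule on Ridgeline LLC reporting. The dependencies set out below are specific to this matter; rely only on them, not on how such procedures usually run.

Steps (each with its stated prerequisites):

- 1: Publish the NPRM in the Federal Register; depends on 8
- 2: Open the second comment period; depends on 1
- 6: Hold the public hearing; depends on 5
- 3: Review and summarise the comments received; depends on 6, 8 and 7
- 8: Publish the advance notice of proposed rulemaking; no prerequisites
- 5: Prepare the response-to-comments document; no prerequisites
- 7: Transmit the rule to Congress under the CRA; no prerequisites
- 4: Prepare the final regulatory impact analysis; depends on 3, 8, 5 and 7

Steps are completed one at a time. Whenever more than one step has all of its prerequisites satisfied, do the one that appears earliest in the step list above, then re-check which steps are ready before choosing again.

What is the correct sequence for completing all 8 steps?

8 → 1 → 2 → 5 → 6 → 7 → 3 → 4

Nothing is required for 8, 5 and 7. 8 is listed earlier → 8 first.
Ready: 1, 5 and 7. 1 is listed earlier → 1.
2, 5 and 7 are all available; 2 is listed earlier → 2.
Ready: 5 and 7. 5 is listed earlier → 5.
Ready: 6 and 7. 6 is listed earlier → 6.
That leaves 7 as the only ready step → 7.
3 is the only step now ready → 3.
4 is the only step now ready → 4.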